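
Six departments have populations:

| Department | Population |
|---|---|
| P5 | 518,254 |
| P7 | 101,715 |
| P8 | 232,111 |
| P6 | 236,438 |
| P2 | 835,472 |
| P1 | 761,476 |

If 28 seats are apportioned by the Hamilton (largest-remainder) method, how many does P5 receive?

5

Standard divisor: 2685466 ÷ 28 ≈ 95909.5.
Standard quotas: P5 5.4036, P7 1.0605, P8 2.4201, P6 2.4652, P2 8.7110, P1 7.9395.
Lower quotas: P5 5, P7 1, P8 2, P6 2, P2 8, P1 7 (sum 25, leaving 3 seats).
Remainders in descending order: P1 0.9395, P2 0.7110, P6 0.4652, P8 0.4201, P5 0.4036, P7 0.0605.
The surplus seats go to P1, P2, P6.
P5 receives 5.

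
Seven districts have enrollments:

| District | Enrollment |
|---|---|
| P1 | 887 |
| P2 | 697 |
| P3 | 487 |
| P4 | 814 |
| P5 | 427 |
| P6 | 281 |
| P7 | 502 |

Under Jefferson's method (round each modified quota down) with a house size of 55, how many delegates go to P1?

12

Standard divisor 4095/55 ≈ 74.455; standard quotas: P1 11.913, P2 9.361, P3 6.541, P4 10.933, P5 5.735, P6 3.774, P7 6.742.
Rounding down gives 11, 9, 6, 10, 5, 3, 6 = 50 seats, so the divisor must be adjusted.
With modified divisor 69.87: modified quotas P1 12.695, P2 9.976, P3 6.970, P4 11.650, P5 6.111, P6 4.022, P7 7.185.
Rounding down: P1 12, P2 9, P3 6, P4 11, P5 6, P6 4, P7 7 (total 55).
P1 receives 12.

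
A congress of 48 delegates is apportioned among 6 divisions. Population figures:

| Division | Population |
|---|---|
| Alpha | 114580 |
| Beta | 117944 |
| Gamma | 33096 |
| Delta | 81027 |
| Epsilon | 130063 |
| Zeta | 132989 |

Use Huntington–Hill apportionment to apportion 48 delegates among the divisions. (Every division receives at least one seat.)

Alpha: 9, Beta: 9, Gamma: 3, Delta: 6, Epsilon: 10, Zeta: 11

With divisor 12591: modified quotas Alpha 9.100, Beta 9.367, Gamma 2.629, Delta 6.435, Epsilon 10.330, Zeta 10.562.
Geometric-mean thresholds: Alpha √(9·10)=9.487, Beta √(9·10)=9.487, Gamma √(2·3)=2.449, Delta √(6·7)=6.481, Epsilon √(10·11)=10.488, Zeta √(10·11)=10.488.
Each quota rounded against its threshold gives Alpha 9, Beta 9, Gamma 3, Delta 6, Epsilon 10, Zeta 11 (total 48).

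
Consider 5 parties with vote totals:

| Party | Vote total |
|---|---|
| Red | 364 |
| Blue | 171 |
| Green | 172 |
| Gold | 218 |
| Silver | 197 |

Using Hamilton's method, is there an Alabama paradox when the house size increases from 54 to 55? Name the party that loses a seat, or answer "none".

At 54 seats: Red 18, Blue 8, Green 8, Gold 11, Silver 9.
At 55 seats: Red 18, Blue 8, Green 8, Gold 11, Silver 10.
No party's allocation decreased.

none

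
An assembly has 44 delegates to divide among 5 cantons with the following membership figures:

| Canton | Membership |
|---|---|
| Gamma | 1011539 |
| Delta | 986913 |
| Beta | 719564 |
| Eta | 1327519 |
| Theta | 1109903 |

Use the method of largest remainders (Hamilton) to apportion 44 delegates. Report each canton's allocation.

Total 5155438; standard divisor 5155438/44 ≈ 117169.045.
Standard quotas: Gamma 8.6332, Delta 8.4230, Beta 6.1412, Eta 11.3299, Theta 9.4727.
Lower quotas: Gamma 8, Delta 8, Beta 6, Eta 11, Theta 9 (sum 42, leaving 2 seats).
Remainders in descending order: Gamma 0.6332, Theta 0.4727, Delta 0.4230, Eta 0.3299, Beta 0.1412.
Largest remainders: Gamma, Theta receive the extra seats.

Gamma=9, Delta=8, Beta=6, Eta=11, Theta=10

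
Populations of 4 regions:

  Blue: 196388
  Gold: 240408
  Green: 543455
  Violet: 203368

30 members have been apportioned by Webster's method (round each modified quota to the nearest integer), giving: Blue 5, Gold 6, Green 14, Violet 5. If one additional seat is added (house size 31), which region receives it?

Green

Priority for the next seat is population ÷ (current seats + 0.5).
Priorities: Blue 35706.909, Gold 36985.846, Green 37479.655, Violet 36976.000.
Highest priority: Green.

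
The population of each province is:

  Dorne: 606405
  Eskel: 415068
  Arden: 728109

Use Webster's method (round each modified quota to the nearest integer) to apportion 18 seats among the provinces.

Standard divisor 1749582/18 ≈ 97199; standard quotas: Dorne 6.239, Eskel 4.270, Arden 7.491.
Rounding to the nearest integer gives 6, 4, 7 = 17 seats, so the divisor must be adjusted.
With modified divisor 95200: modified quotas Dorne 6.370, Eskel 4.360, Arden 7.648.
Rounding to the nearest integer: Dorne 6, Eskel 4, Arden 8 (total 18).

Dorne 6, Eskel 4, Arden 8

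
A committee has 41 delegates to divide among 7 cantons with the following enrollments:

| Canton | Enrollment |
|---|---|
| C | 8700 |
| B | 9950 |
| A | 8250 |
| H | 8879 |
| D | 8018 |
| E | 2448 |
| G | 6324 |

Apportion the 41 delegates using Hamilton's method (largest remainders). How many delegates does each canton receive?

C: 7, B: 8, A: 6, H: 7, D: 6, E: 2, G: 5

Total 52569; standard divisor 52569/41 ≈ 1282.171.
Standard quotas: C 6.7854, B 7.7603, A 6.4344, H 6.9250, D 6.2535, E 1.9093, G 4.9323.
Lower quotas: C 6, B 7, A 6, H 6, D 6, E 1, G 4 (sum 36, leaving 5 seats).
Remainders in descending order: G 0.9323, H 0.9250, E 0.9093, C 0.7854, B 0.7603, A 0.4344, D 0.2535.
Largest remainders: G, H, E, C, B receive the extra seats.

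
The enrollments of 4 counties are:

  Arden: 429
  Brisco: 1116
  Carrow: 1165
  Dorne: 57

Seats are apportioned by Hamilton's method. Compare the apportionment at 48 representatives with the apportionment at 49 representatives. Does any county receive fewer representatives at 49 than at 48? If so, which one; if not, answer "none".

Arden

At 48 seats: Arden 8, Brisco 19, Carrow 20, Dorne 1.
At 49 seats: Arden 7, Brisco 20, Carrow 21, Dorne 1.
Arden drops from 8 to 7.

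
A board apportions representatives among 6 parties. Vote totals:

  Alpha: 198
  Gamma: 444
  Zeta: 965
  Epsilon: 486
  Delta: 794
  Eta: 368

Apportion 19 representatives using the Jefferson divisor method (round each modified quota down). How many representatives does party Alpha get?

Standard divisor 3255/19 ≈ 171.316; standard quotas: Alpha 1.156, Gamma 2.592, Zeta 5.633, Epsilon 2.837, Delta 4.635, Eta 2.148.
Rounding down gives 1, 2, 5, 2, 4, 2 = 16 seats, so the divisor must be adjusted.
With modified divisor 150: modified quotas Alpha 1.320, Gamma 2.960, Zeta 6.433, Epsilon 3.240, Delta 5.293, Eta 2.453.
Rounding down: Alpha 1, Gamma 2, Zeta 6, Epsilon 3, Delta 5, Eta 2 (total 19).
Alpha receives 1.

1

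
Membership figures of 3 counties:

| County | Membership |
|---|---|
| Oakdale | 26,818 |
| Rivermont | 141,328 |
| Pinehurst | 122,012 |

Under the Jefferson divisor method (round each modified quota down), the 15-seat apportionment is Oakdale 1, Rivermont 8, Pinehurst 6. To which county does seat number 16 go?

Priority for the next seat is population ÷ (current seats + 1).
Priorities: Oakdale 13409.000, Rivermont 15703.111, Pinehurst 17430.286.
Highest priority: Pinehurst.

Pinehurst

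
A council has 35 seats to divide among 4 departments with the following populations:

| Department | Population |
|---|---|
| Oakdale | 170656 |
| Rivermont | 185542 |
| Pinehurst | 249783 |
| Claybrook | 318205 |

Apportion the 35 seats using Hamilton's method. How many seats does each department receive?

Standard divisor: 924186 ÷ 35 ≈ 26405.314.
Standard quotas: Oakdale 6.4629, Rivermont 7.0267, Pinehurst 9.4596, Claybrook 12.0508.
Lower quotas: Oakdale 6, Rivermont 7, Pinehurst 9, Claybrook 12 (sum 34, leaving 1 seat).
Remainders in descending order: Oakdale 0.4629, Pinehurst 0.4596, Claybrook 0.0508, Rivermont 0.0267.
Largest remainder: Oakdale receives the extra seat.

Oakdale=7, Rivermont=7, Pinehurst=9, Claybrook=12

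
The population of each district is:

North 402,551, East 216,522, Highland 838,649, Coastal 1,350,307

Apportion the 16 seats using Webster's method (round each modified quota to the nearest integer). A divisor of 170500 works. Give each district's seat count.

With modified divisor 170500: modified quotas North 2.361, East 1.270, Highland 4.919, Coastal 7.920.
Rounding to the nearest integer: North 2, East 1, Highland 5, Coastal 8 (total 16).

North=2, East=1, Highland=5, Coastal=8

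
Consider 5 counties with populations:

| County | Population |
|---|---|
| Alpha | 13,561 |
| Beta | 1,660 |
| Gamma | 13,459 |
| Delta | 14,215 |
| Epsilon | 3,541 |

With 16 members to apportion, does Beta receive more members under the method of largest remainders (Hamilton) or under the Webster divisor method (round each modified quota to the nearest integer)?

Hamilton: Alpha 5, Beta 0, Gamma 5, Delta 5, Epsilon 1.
Webster: Alpha 5, Beta 1, Gamma 4, Delta 5, Epsilon 1.
Beta gets 0 under Hamilton and 1 under Webster.

Webster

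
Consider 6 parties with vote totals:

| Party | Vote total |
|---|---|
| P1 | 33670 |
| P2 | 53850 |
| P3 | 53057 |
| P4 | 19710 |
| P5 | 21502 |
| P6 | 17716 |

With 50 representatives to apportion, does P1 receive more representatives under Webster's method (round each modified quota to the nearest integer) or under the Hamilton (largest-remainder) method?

Webster: P1 9, P2 14, P3 13, P4 5, P5 5, P6 4.
Hamilton: P1 8, P2 14, P3 13, P4 5, P5 5, P6 5.
P1 gets 9 under Webster and 8 under Hamilton.

Webster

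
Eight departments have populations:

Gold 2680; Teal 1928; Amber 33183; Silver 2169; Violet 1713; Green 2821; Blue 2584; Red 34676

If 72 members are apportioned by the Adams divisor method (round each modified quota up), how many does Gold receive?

3

Standard divisor 81754/72 ≈ 1135.472; standard quotas: Gold 2.360, Teal 1.698, Amber 29.224, Silver 1.910, Violet 1.509, Green 2.484, Blue 2.276, Red 30.539.
Rounding up gives 3, 2, 30, 2, 2, 3, 3, 31 = 76 seats, so the divisor must be adjusted.
With modified divisor 1200: modified quotas Gold 2.233, Teal 1.607, Amber 27.652, Silver 1.808, Violet 1.427, Green 2.351, Blue 2.153, Red 28.897.
Rounding up: Gold 3, Teal 2, Amber 28, Silver 2, Violet 2, Green 3, Blue 3, Red 29 (total 72).
Gold receives 3.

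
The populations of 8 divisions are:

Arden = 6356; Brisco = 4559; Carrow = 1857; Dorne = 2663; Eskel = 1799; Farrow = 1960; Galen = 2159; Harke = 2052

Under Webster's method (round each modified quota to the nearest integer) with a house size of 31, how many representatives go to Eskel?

Standard divisor 23405/31 ≈ 755; standard quotas: Arden 8.419, Brisco 6.038, Carrow 2.460, Dorne 3.527, Eskel 2.383, Farrow 2.596, Galen 2.860, Harke 2.718.
Rounding to the nearest integer gives Arden 8, Brisco 6, Carrow 2, Dorne 4, Eskel 2, Farrow 3, Galen 3, Harke 3 — total 31, matching the house size, so no adjustment is needed.
Eskel receives 2.

2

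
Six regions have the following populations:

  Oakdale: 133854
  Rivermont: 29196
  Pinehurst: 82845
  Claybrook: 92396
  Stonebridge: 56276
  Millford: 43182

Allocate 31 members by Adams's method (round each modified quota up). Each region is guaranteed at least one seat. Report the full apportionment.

Oakdale=9; Rivermont=2; Pinehurst=6; Claybrook=7; Stonebridge=4; Millford=3

Standard divisor 437749/31 ≈ 14120.935; standard quotas: Oakdale 9.479, Rivermont 2.068, Pinehurst 5.867, Claybrook 6.543, Stonebridge 3.985, Millford 3.058.
Rounding up gives 10, 3, 6, 7, 4, 4 = 34 seats, so the divisor must be adjusted.
With modified divisor 15100: modified quotas Oakdale 8.865, Rivermont 1.934, Pinehurst 5.486, Claybrook 6.119, Stonebridge 3.727, Millford 2.860.
Rounding up: Oakdale 9, Rivermont 2, Pinehurst 6, Claybrook 7, Stonebridge 4, Millford 3 (total 31).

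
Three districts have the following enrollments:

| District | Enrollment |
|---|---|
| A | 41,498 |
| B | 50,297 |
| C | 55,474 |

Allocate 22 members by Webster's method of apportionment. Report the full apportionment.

Standard divisor 147269/22 ≈ 6694.045; standard quotas: A 6.199, B 7.514, C 8.287.
Rounding to the nearest integer gives A 6, B 8, C 8 — total 22, matching the house size, so no adjustment is needed.

A: 6, B: 8, C: 8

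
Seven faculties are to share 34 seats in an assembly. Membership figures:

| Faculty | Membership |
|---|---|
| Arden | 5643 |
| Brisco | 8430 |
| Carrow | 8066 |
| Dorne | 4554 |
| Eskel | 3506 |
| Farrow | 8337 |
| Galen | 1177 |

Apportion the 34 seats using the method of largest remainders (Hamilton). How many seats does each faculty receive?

Arden: 5; Brisco: 7; Carrow: 7; Dorne: 4; Eskel: 3; Farrow: 7; Galen: 1

Standard divisor: 39713 ÷ 34 ≈ 1168.029.
Standard quotas: Arden 4.8312, Brisco 7.2173, Carrow 6.9056, Dorne 3.8989, Eskel 3.0016, Farrow 7.1377, Galen 1.0077.
Lower quotas: Arden 4, Brisco 7, Carrow 6, Dorne 3, Eskel 3, Farrow 7, Galen 1 (sum 31, leaving 3 seats).
Remainders in descending order: Carrow 0.9056, Dorne 0.8989, Arden 0.8312, Brisco 0.2173, Farrow 0.1377, Galen 0.0077, Eskel 0.0016.
The surplus seats go to Carrow, Dorne, Arden.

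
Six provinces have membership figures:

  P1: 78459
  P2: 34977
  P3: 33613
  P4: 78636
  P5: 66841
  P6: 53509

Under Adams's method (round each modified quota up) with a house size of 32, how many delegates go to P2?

4

Standard divisor 346035/32 ≈ 10813.594; standard quotas: P1 7.256, P2 3.235, P3 3.108, P4 7.272, P5 6.181, P6 4.948.
Rounding up gives 8, 4, 4, 8, 7, 5 = 36 seats, so the divisor must be adjusted.
With modified divisor 11400: modified quotas P1 6.882, P2 3.068, P3 2.949, P4 6.898, P5 5.863, P6 4.694.
Rounding up: P1 7, P2 4, P3 3, P4 7, P5 6, P6 5 (total 32).
P2 receives 4.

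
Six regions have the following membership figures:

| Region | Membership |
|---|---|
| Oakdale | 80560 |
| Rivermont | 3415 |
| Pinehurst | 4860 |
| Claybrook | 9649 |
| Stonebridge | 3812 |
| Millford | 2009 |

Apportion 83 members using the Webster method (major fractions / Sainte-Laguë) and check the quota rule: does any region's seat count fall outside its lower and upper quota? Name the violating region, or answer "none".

Oakdale

Standard quotas: Oakdale 64.105, Rivermont 2.717, Pinehurst 3.867, Claybrook 7.678, Stonebridge 3.033, Millford 1.599.
Webster allocation: Oakdale 63, Rivermont 3, Pinehurst 4, Claybrook 8, Stonebridge 3, Millford 2.
Oakdale has quota 64.105 (lower 64, upper 65) but receives 63 — outside the quota interval.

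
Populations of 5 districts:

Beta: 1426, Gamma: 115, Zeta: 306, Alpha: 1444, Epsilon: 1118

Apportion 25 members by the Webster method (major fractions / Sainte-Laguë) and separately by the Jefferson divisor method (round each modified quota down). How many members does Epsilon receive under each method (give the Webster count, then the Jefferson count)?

6 and 7

Webster: Beta 8, Gamma 1, Zeta 2, Alpha 8, Epsilon 6.
Jefferson: Beta 8, Gamma 0, Zeta 1, Alpha 9, Epsilon 7.
Epsilon gets 6 under Webster and 7 under Jefferson.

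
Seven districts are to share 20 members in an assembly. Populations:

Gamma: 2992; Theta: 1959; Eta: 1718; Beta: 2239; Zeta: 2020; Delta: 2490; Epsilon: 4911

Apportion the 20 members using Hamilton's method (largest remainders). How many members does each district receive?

Gamma 3, Theta 2, Eta 2, Beta 3, Zeta 2, Delta 3, Epsilon 5

Standard divisor: 18329 ÷ 20 ≈ 916.45.
Standard quotas: Gamma 3.265, Theta 2.138, Eta 1.875, Beta 2.443, Zeta 2.204, Delta 2.717, Epsilon 5.359.
Lower quotas: Gamma 3, Theta 2, Eta 1, Beta 2, Zeta 2, Delta 2, Epsilon 5 (sum 17, leaving 3 seats).
Remainders in descending order: Eta 0.875, Delta 0.717, Beta 0.443, Epsilon 0.359, Gamma 0.265, Zeta 0.204, Theta 0.138.
Largest remainders: Eta, Delta, Beta receive the extra seats.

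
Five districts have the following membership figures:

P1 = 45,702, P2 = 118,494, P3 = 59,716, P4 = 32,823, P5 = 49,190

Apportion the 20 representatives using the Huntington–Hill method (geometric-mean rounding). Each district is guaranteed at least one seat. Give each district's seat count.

P1 3, P2 8, P3 4, P4 2, P5 3

With divisor 15017: modified quotas P1 3.043, P2 7.891, P3 3.977, P4 2.186, P5 3.276.
Geometric-mean thresholds: P1 √(3·4)=3.464, P2 √(7·8)=7.483, P3 √(3·4)=3.464, P4 √(2·3)=2.449, P5 √(3·4)=3.464.
Each quota rounded against its threshold gives P1 3, P2 8, P3 4, P4 2, P5 3 (total 20).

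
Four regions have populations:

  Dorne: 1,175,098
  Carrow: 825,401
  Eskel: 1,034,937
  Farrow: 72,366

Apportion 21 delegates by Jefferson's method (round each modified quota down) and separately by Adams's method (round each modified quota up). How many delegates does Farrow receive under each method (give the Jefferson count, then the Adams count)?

0 and 1

Jefferson: Dorne 8, Carrow 6, Eskel 7, Farrow 0.
Adams: Dorne 8, Carrow 5, Eskel 7, Farrow 1.
Farrow gets 0 under Jefferson and 1 under Adams.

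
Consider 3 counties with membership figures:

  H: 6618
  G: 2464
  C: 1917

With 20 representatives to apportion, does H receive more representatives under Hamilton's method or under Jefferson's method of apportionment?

Jefferson

Hamilton: H 12, G 4, C 4.
Jefferson: H 13, G 4, C 3.
H gets 12 under Hamilton and 13 under Jefferson.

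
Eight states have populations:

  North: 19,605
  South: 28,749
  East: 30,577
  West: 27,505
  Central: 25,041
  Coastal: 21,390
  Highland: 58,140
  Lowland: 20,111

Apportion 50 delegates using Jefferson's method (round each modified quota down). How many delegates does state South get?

6

Standard divisor 231118/50 ≈ 4622.36; standard quotas: North 4.241, South 6.220, East 6.615, West 5.950, Central 5.417, Coastal 4.628, Highland 12.578, Lowland 4.351.
Rounding down gives 4, 6, 6, 5, 5, 4, 12, 4 = 46 seats, so the divisor must be adjusted.
With modified divisor 4200: modified quotas North 4.668, South 6.845, East 7.280, West 6.549, Central 5.962, Coastal 5.093, Highland 13.843, Lowland 4.788.
Rounding down: North 4, South 6, East 7, West 6, Central 5, Coastal 5, Highland 13, Lowland 4 (total 50).
South receives 6.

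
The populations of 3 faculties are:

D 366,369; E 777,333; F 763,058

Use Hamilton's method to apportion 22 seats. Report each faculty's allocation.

D: 4, E: 9, F: 9

The standard divisor is 1906760/22 ≈ 86670.909.
Standard quotas: D 4.2271, E 8.9688, F 8.8041.
Lower quotas: D 4, E 8, F 8 (sum 20, leaving 2 seats).
Remainders in descending order: E 0.9688, F 0.8041, D 0.2271.
Largest remainders: E, F receive the extra seats.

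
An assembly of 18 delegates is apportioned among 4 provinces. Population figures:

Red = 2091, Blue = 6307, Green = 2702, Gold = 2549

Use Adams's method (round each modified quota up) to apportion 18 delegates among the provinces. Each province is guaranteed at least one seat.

Red 3, Blue 8, Green 4, Gold 3

Standard divisor 13649/18 ≈ 758.278; standard quotas: Red 2.758, Blue 8.318, Green 3.563, Gold 3.362.
Rounding up gives 3, 9, 4, 4 = 20 seats, so the divisor must be adjusted.
With modified divisor 880: modified quotas Red 2.376, Blue 7.167, Green 3.070, Gold 2.897.
Rounding up: Red 3, Blue 8, Green 4, Gold 3 (total 18).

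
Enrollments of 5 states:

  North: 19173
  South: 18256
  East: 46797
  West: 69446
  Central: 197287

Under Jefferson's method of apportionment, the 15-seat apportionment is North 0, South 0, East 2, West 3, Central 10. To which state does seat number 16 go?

Priority for the next seat is population ÷ (current seats + 1).
Priorities: North 19173.000, South 18256.000, East 15599.000, West 17361.500, Central 17935.182.
Highest priority: North.

North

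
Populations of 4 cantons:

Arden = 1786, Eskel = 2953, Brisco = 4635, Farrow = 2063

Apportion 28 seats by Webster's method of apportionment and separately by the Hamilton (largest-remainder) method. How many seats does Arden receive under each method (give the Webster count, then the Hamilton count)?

4 and 5

Webster: Arden 4, Eskel 7, Brisco 12, Farrow 5.
Hamilton: Arden 5, Eskel 7, Brisco 11, Farrow 5.
Arden gets 4 under Webster and 5 under Hamilton.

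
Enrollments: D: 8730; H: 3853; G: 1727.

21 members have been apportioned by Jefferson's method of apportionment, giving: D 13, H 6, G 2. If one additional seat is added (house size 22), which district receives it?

Priority for the next seat is population ÷ (current seats + 1).
Priorities: D 623.571, H 550.429, G 575.667.
Highest priority: D.

D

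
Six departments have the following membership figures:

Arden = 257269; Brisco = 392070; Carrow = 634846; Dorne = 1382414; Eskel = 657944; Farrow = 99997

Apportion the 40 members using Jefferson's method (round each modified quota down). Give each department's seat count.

Arden: 3, Brisco: 4, Carrow: 7, Dorne: 17, Eskel: 8, Farrow: 1

Standard divisor 3424540/40 ≈ 85613.5; standard quotas: Arden 3.005, Brisco 4.580, Carrow 7.415, Dorne 16.147, Eskel 7.685, Farrow 1.168.
Rounding down gives 3, 4, 7, 16, 7, 1 = 38 seats, so the divisor must be adjusted.
With modified divisor 80300: modified quotas Arden 3.204, Brisco 4.883, Carrow 7.906, Dorne 17.216, Eskel 8.194, Farrow 1.245.
Rounding down: Arden 3, Brisco 4, Carrow 7, Dorne 17, Eskel 8, Farrow 1 (total 40).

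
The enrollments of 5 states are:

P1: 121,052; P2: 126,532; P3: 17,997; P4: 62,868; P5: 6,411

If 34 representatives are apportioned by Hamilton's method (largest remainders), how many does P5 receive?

Total 334860; standard divisor 334860/34 ≈ 9848.824.
Standard quotas: P1 12.2910, P2 12.8474, P3 1.8273, P4 6.3833, P5 0.6509.
Lower quotas: P1 12, P2 12, P3 1, P4 6, P5 0 (sum 31, leaving 3 seats).
Remainders in descending order: P2 0.8474, P3 0.8273, P5 0.6509, P4 0.3833, P1 0.2910.
The surplus seats go to P2, P3, P5.
P5 receives 1.

1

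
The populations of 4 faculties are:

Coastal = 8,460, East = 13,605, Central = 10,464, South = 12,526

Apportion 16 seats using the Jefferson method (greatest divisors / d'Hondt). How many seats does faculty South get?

4

Standard divisor 45055/16 ≈ 2815.938; standard quotas: Coastal 3.004, East 4.831, Central 3.716, South 4.448.
Rounding down gives 3, 4, 3, 4 = 14 seats, so the divisor must be adjusted.
With modified divisor 2600: modified quotas Coastal 3.254, East 5.233, Central 4.025, South 4.818.
Rounding down: Coastal 3, East 5, Central 4, South 4 (total 16).
South receives 4.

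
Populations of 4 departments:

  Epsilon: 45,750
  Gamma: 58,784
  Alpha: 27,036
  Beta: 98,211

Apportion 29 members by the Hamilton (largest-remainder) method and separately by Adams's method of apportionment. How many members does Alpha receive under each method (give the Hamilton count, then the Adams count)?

Hamilton: Epsilon 6, Gamma 8, Alpha 3, Beta 12.
Adams: Epsilon 6, Gamma 7, Alpha 4, Beta 12.
Alpha gets 3 under Hamilton and 4 under Adams.

3 and 4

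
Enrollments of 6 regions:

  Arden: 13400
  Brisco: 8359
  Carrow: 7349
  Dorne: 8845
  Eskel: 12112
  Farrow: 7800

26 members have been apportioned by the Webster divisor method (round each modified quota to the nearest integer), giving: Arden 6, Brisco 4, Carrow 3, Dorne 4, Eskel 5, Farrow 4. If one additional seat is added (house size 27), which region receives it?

Eskel

Priority for the next seat is population ÷ (current seats + 0.5).
Priorities: Arden 2061.538, Brisco 1857.556, Carrow 2099.714, Dorne 1965.556, Eskel 2202.182, Farrow 1733.333.
Highest priority: Eskel.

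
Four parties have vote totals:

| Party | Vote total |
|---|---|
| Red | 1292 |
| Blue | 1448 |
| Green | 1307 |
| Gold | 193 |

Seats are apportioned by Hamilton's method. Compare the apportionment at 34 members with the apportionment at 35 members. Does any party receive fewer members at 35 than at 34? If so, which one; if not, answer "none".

Gold

At 34 seats: Red 10, Blue 12, Green 10, Gold 2.
At 35 seats: Red 11, Blue 12, Green 11, Gold 1.
Gold drops from 2 to 1.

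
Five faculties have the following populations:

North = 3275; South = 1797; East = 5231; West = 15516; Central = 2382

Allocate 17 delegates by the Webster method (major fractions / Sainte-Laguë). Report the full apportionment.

Standard divisor 28201/17 ≈ 1658.882; standard quotas: North 1.974, South 1.083, East 3.153, West 9.353, Central 1.436.
Rounding to the nearest integer gives 2, 1, 3, 9, 1 = 16 seats, so the divisor must be adjusted.
With modified divisor 1610: modified quotas North 2.034, South 1.116, East 3.249, West 9.637, Central 1.480.
Rounding to the nearest integer: North 2, South 1, East 3, West 10, Central 1 (total 17).

North 2, South 1, East 3, West 10, Central 1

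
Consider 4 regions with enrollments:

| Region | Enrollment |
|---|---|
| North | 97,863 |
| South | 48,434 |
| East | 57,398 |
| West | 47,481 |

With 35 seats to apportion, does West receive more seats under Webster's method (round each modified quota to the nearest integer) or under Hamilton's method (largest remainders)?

Webster: North 13, South 7, East 8, West 7.
Hamilton: North 14, South 7, East 8, West 6.
West gets 7 under Webster and 6 under Hamilton.

Webster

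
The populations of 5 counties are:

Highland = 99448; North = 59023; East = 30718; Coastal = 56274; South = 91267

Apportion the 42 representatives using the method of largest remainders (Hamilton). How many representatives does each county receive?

Highland=13, North=7, East=4, Coastal=7, South=11

The standard divisor is 336730/42 ≈ 8017.381.
Standard quotas: Highland 12.4041, North 7.3619, East 3.8314, Coastal 7.0190, South 11.3836.
Lower quotas: Highland 12, North 7, East 3, Coastal 7, South 11 (sum 40, leaving 2 seats).
Remainders in descending order: East 0.8314, Highland 0.4041, South 0.3836, North 0.3619, Coastal 0.0190.
Largest remainders: East, Highland receive the extra seats.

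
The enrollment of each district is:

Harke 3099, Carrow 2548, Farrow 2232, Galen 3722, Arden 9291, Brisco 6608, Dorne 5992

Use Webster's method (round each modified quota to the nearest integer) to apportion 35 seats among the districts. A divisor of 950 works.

With modified divisor 950: modified quotas Harke 3.262, Carrow 2.682, Farrow 2.349, Galen 3.918, Arden 9.780, Brisco 6.956, Dorne 6.307.
Rounding to the nearest integer: Harke 3, Carrow 3, Farrow 2, Galen 4, Arden 10, Brisco 7, Dorne 6 (total 35).

Harke=3; Carrow=3; Farrow=2; Galen=4; Arden=10; Brisco=7; Dorne=6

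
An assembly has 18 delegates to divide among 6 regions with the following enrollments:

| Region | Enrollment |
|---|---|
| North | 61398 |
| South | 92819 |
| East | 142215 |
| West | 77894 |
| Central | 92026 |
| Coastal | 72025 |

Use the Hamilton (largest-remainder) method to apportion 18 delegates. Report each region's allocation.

North=2, South=3, East=5, West=3, Central=3, Coastal=2

Standard divisor: 538377 ÷ 18 ≈ 29909.833.
Standard quotas: North 2.0528, South 3.1033, East 4.7548, West 2.6043, Central 3.0768, Coastal 2.4081.
Lower quotas: North 2, South 3, East 4, West 2, Central 3, Coastal 2 (sum 16, leaving 2 seats).
Remainders in descending order: East 0.7548, West 0.6043, Coastal 0.4081, South 0.1033, Central 0.0768, North 0.0528.
Largest remainders: East, West receive the extra seats.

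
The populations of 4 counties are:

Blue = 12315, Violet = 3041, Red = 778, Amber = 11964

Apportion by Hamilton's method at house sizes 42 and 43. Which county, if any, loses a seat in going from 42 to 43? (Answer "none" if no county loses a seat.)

At 42 seats: Blue 18, Violet 5, Red 1, Amber 18.
At 43 seats: Blue 19, Violet 5, Red 1, Amber 18.
No county's allocation decreased.

none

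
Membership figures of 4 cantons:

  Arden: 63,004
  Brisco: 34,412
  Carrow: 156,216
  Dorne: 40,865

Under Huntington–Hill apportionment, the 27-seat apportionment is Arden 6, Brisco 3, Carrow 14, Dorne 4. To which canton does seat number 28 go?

Carrow

Priority for the next seat is population ÷ (√(s·(s+1))).
Priorities: Arden 9721.728, Brisco 9933.889, Carrow 10779.928, Dorne 9137.692.
Highest priority: Carrow.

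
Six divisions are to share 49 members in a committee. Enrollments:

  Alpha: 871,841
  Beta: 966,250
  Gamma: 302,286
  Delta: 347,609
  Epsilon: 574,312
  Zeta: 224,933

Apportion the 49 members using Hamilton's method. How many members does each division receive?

Total 3287231; standard divisor 3287231/49 ≈ 67086.347.
Standard quotas: Alpha 12.9958, Beta 14.4031, Gamma 4.5059, Delta 5.1815, Epsilon 8.5608, Zeta 3.3529.
Lower quotas: Alpha 12, Beta 14, Gamma 4, Delta 5, Epsilon 8, Zeta 3 (sum 46, leaving 3 seats).
Remainders in descending order: Alpha 0.9958, Epsilon 0.5608, Gamma 0.5059, Beta 0.4031, Zeta 0.3529, Delta 0.1815.
Largest remainders: Alpha, Epsilon, Gamma receive the extra seats.

Alpha=13, Beta=14, Gamma=5, Delta=5, Epsilon=9, Zeta=3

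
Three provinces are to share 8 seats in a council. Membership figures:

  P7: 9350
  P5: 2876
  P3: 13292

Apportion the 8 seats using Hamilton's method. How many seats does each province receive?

P7: 3, P5: 1, P3: 4

Total 25518; standard divisor 25518/8 ≈ 3189.75.
Standard quotas: P7 2.9313, P5 0.9016, P3 4.1671.
Lower quotas: P7 2, P5 0, P3 4 (sum 6, leaving 2 seats).
Remainders in descending order: P7 0.9313, P5 0.9016, P3 0.1671.
Largest remainders: P7, P5 receive the extra seats.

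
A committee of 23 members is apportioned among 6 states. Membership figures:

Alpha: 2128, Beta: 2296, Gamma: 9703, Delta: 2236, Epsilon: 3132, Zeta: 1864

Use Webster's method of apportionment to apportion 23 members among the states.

Alpha: 2, Beta: 3, Gamma: 11, Delta: 2, Epsilon: 3, Zeta: 2

Standard divisor 21359/23 ≈ 928.652; standard quotas: Alpha 2.291, Beta 2.472, Gamma 10.448, Delta 2.408, Epsilon 3.373, Zeta 2.007.
Rounding to the nearest integer gives 2, 2, 10, 2, 3, 2 = 21 seats, so the divisor must be adjusted.
With modified divisor 910: modified quotas Alpha 2.338, Beta 2.523, Gamma 10.663, Delta 2.457, Epsilon 3.442, Zeta 2.048.
Rounding to the nearest integer: Alpha 2, Beta 3, Gamma 11, Delta 2, Epsilon 3, Zeta 2 (total 23).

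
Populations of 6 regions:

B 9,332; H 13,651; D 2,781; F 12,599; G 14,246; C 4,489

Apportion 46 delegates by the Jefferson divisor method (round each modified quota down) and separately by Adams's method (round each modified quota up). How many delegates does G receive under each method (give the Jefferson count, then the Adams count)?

Jefferson: B 8, H 11, D 2, F 10, G 12, C 3.
Adams: B 7, H 11, D 3, F 10, G 11, C 4.
G gets 12 under Jefferson and 11 under Adams.

12 and 11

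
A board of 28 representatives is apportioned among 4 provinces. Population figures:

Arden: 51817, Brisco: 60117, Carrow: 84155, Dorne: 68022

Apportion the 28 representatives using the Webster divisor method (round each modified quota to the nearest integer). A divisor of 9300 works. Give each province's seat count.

With modified divisor 9300: modified quotas Arden 5.572, Brisco 6.464, Carrow 9.049, Dorne 7.314.
Rounding to the nearest integer: Arden 6, Brisco 6, Carrow 9, Dorne 7 (total 28).

Arden 6, Brisco 6, Carrow 9, Dorne 7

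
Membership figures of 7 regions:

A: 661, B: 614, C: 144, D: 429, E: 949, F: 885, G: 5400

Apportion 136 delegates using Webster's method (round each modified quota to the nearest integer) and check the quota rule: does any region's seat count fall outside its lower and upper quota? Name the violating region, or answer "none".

Standard quotas: A 9.898, B 9.194, C 2.156, D 6.424, E 14.211, F 13.253, G 80.863.
Webster allocation: A 10, B 9, C 2, D 6, E 14, F 13, G 82.
G has quota 80.863 (lower 80, upper 81) but receives 82 — outside the quota interval.

G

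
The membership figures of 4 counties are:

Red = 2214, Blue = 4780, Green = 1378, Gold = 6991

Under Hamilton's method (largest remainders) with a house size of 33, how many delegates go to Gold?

Standard divisor: 15363 ÷ 33 ≈ 465.545.
Standard quotas: Red 4.7557, Blue 10.2675, Green 2.9600, Gold 15.0168.
Lower quotas: Red 4, Blue 10, Green 2, Gold 15 (sum 31, leaving 2 seats).
Remainders in descending order: Green 0.9600, Red 0.7557, Blue 0.2675, Gold 0.0168.
The surplus seats go to Green, Red.
Gold receives 15.

15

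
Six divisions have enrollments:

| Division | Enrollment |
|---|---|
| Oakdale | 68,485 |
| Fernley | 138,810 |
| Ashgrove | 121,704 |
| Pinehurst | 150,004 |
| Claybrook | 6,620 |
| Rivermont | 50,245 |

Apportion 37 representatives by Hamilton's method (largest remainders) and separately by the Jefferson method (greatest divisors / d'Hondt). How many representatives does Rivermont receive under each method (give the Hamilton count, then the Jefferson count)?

Hamilton: Oakdale 5, Fernley 10, Ashgrove 8, Pinehurst 10, Claybrook 0, Rivermont 4.
Jefferson: Oakdale 5, Fernley 10, Ashgrove 8, Pinehurst 11, Claybrook 0, Rivermont 3.
Rivermont gets 4 under Hamilton and 3 under Jefferson.

4 and 3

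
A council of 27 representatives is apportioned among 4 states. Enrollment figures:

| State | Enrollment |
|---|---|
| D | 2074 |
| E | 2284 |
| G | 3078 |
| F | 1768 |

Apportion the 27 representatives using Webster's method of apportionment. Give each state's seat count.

Standard divisor 9204/27 ≈ 340.889; standard quotas: D 6.084, E 6.700, G 9.029, F 5.186.
Rounding to the nearest integer gives D 6, E 7, G 9, F 5 — total 27, matching the house size, so no adjustment is needed.

D 6, E 7, G 9, F 5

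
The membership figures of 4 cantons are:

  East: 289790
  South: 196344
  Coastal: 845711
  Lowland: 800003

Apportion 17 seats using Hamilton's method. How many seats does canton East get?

2

Total 2131848; standard divisor 2131848/17 ≈ 125402.824.
Standard quotas: East 2.3109, South 1.5657, Coastal 6.7440, Lowland 6.3795.
Lower quotas: East 2, South 1, Coastal 6, Lowland 6 (sum 15, leaving 2 seats).
Remainders in descending order: Coastal 0.7440, South 0.5657, Lowland 0.3795, East 0.3109.
Largest remainders: Coastal, South receive the extra seats.
East receives 2.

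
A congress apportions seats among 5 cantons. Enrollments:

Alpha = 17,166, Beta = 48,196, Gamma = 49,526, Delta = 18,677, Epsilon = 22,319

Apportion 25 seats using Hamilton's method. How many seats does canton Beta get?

Total 155884; standard divisor 155884/25 ≈ 6235.36.
Standard quotas: Alpha 2.7530, Beta 7.7295, Gamma 7.9428, Delta 2.9953, Epsilon 3.5794.
Lower quotas: Alpha 2, Beta 7, Gamma 7, Delta 2, Epsilon 3 (sum 21, leaving 4 seats).
Remainders in descending order: Delta 0.9953, Gamma 0.9428, Alpha 0.7530, Beta 0.7295, Epsilon 0.5794.
The surplus seats go to Delta, Gamma, Alpha, Beta.
Beta receives 8.

8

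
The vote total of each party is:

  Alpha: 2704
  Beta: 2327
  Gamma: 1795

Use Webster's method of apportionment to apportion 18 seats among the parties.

Alpha: 7, Beta: 6, Gamma: 5

Standard divisor 6826/18 ≈ 379.222; standard quotas: Alpha 7.130, Beta 6.136, Gamma 4.733.
Rounding to the nearest integer gives Alpha 7, Beta 6, Gamma 5 — total 18, matching the house size, so no adjustment is needed.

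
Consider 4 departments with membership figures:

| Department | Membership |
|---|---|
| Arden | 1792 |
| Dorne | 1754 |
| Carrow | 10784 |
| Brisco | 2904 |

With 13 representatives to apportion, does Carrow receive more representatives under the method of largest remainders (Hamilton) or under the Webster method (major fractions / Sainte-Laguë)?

Hamilton: Arden 2, Dorne 1, Carrow 8, Brisco 2.
Webster: Arden 1, Dorne 1, Carrow 9, Brisco 2.
Carrow gets 8 under Hamilton and 9 under Webster.

Webster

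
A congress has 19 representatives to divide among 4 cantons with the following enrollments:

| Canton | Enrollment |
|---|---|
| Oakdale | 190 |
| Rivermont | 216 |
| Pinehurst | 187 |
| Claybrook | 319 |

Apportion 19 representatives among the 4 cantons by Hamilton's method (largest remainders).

Oakdale 4; Rivermont 4; Pinehurst 4; Claybrook 7

Standard divisor: 912 ÷ 19 = 48.
Standard quotas: Oakdale 3.958, Rivermont 4.500, Pinehurst 3.896, Claybrook 6.646.
Lower quotas: Oakdale 3, Rivermont 4, Pinehurst 3, Claybrook 6 (sum 16, leaving 3 seats).
Remainders in descending order: Oakdale 0.958, Pinehurst 0.896, Claybrook 0.646, Rivermont 0.500.
Largest remainders: Oakdale, Pinehurst, Claybrook receive the extra seats.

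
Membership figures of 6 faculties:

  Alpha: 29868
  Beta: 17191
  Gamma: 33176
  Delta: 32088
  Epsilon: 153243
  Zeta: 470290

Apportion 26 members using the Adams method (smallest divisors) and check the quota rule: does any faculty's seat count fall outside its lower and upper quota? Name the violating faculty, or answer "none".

Standard quotas: Alpha 1.055, Beta 0.607, Gamma 1.172, Delta 1.134, Epsilon 5.415, Zeta 16.617.
Adams allocation: Alpha 1, Beta 1, Gamma 2, Delta 2, Epsilon 5, Zeta 15.
Zeta has quota 16.617 (lower 16, upper 17) but receives 15 — outside the quota interval.

Zeta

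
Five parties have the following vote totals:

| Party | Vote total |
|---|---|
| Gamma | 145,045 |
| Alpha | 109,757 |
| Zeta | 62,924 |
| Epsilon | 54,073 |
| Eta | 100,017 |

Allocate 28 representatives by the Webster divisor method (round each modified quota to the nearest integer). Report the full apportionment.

Standard divisor 471816/28 ≈ 16850.571; standard quotas: Gamma 8.608, Alpha 6.514, Zeta 3.734, Epsilon 3.209, Eta 5.936.
Rounding to the nearest integer gives 9, 7, 4, 3, 6 = 29 seats, so the divisor must be adjusted.
With modified divisor 17000: modified quotas Gamma 8.532, Alpha 6.456, Zeta 3.701, Epsilon 3.181, Eta 5.883.
Rounding to the nearest integer: Gamma 9, Alpha 6, Zeta 4, Epsilon 3, Eta 6 (total 28).

Gamma: 9, Alpha: 6, Zeta: 4, Epsilon: 3, Eta: 6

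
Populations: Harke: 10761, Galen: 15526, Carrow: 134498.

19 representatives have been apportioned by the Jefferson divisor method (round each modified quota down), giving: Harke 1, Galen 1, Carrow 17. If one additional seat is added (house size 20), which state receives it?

Priority for the next seat is population ÷ (current seats + 1).
Priorities: Harke 5380.500, Galen 7763.000, Carrow 7472.111.
Highest priority: Galen.

Galen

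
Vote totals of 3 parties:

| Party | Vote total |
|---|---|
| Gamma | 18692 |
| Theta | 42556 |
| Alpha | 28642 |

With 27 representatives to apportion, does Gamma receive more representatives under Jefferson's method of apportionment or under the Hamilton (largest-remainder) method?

Jefferson: Gamma 5, Theta 13, Alpha 9.
Hamilton: Gamma 6, Theta 13, Alpha 8.
Gamma gets 5 under Jefferson and 6 under Hamilton.

Hamilton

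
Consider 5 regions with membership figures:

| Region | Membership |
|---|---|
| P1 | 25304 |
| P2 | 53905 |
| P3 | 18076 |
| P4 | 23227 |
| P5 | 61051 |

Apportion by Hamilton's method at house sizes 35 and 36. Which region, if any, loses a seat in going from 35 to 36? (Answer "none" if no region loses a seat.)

At 35 seats: P1 5, P2 10, P3 4, P4 4, P5 12.
At 36 seats: P1 5, P2 11, P3 3, P4 5, P5 12.
P3 drops from 4 to 3.

P3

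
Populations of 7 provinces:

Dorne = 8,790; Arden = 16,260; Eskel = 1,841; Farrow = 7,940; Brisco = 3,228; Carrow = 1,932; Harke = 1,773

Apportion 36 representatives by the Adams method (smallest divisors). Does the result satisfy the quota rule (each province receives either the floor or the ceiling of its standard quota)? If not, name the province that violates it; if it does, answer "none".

Arden

Standard quotas: Dorne 7.577, Arden 14.016, Eskel 1.587, Farrow 6.844, Brisco 2.782, Carrow 1.665, Harke 1.528.
Adams allocation: Dorne 7, Arden 13, Eskel 2, Farrow 7, Brisco 3, Carrow 2, Harke 2.
Arden has quota 14.016 (lower 14, upper 15) but receives 13 — outside the quota interval.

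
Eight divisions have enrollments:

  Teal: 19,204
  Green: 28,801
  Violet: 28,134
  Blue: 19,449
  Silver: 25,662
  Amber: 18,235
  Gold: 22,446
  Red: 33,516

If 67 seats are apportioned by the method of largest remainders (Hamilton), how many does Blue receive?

7

The standard divisor is 195447/67 ≈ 2917.119.
Standard quotas: Teal 6.5832, Green 9.8731, Violet 9.6444, Blue 6.6672, Silver 8.7970, Amber 6.2510, Gold 7.6946, Red 11.4894.
Lower quotas: Teal 6, Green 9, Violet 9, Blue 6, Silver 8, Amber 6, Gold 7, Red 11 (sum 62, leaving 5 seats).
Remainders in descending order: Green 0.8731, Silver 0.7970, Gold 0.6946, Blue 0.6672, Violet 0.6444, Teal 0.5832, Red 0.4894, Amber 0.2510.
The surplus seats go to Green, Silver, Gold, Blue, Violet.
Blue receives 7.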